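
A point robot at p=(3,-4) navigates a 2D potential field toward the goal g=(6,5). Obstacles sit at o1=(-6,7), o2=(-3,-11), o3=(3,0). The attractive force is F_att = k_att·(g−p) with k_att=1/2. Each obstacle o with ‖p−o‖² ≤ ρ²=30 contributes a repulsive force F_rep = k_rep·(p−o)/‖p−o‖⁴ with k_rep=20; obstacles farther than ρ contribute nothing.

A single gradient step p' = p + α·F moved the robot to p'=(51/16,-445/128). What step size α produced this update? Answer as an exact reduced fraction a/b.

F_att = 1/2·(g−p) = 1/2·(3,9) = (1.5000,4.5000)
o1: d²=202 > ρ²=30 → inactive
o2: d²=85 > ρ²=30 → inactive
o3: d²=16 ≤ ρ²=30; F_rep = 20·(0,-4)/16² = (0.0000,-0.3125)
F = F_att + ΣF_rep = (1.5000,4.1875)
Δp = p'−p = (0.1875,0.5234); α = Δx/Fx = (3/16) / (3/2) = 1/8
check: Δy/Fy = (67/128) / (67/16) = 1/8 ✓

α = 1/8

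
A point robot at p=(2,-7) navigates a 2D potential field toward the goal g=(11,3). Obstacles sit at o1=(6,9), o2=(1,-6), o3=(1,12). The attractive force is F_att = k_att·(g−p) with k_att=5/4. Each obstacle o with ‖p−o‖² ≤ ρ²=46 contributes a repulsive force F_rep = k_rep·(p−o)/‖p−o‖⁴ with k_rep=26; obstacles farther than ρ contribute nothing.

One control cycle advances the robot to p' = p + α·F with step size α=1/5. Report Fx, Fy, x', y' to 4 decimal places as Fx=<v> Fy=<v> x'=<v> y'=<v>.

F_att = 5/4·(g−p) = 5/4·(9,10) = (11.2500,12.5000)
o1: d²=272 > ρ²=46 → inactive
o2: d²=2 ≤ ρ²=46; F_rep = 26·(1,-1)/2² = (6.5000,-6.5000)
o3: d²=362 > ρ²=46 → inactive
F = F_att + ΣF_rep = (17.7500,6.0000)
p' = p + 1/5·F = (5.5500,-5.8000)

Fx=17.7500 Fy=6.0000 x'=5.5500 y'=-5.8000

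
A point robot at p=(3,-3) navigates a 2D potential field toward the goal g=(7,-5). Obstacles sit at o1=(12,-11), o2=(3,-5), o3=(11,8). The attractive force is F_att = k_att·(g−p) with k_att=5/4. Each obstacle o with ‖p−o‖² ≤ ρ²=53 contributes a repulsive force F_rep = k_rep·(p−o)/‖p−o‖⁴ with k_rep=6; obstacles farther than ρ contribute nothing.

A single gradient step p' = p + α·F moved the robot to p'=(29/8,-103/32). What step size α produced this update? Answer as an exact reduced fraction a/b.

α = 1/8

F_att = 5/4·(g−p) = 5/4·(4,-2) = (5.0000,-2.5000)
o1: d²=145 > ρ²=53 → inactive
o2: d²=4 ≤ ρ²=53; F_rep = 6·(0,2)/4² = (0.0000,0.7500)
o3: d²=185 > ρ²=53 → inactive
F = F_att + ΣF_rep = (5.0000,-1.7500)
Δp = p'−p = (0.6250,-0.2188); α = Δx/Fx = (5/8) / (5) = 1/8
check: Δy/Fy = (-7/32) / (-7/4) = 1/8 ✓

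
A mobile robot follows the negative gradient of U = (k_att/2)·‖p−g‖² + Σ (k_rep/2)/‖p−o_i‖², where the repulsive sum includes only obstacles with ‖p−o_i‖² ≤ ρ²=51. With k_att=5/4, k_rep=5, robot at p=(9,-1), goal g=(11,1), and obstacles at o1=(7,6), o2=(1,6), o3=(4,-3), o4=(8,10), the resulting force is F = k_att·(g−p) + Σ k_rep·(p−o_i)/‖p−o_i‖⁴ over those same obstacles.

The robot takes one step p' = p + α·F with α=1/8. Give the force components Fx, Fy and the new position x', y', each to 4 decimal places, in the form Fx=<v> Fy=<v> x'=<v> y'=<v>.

Fx=2.5297 Fy=2.5119 x'=9.3162 y'=-0.6860

F_att = 5/4·(g−p) = 5/4·(2,2) = (2.5000,2.5000)
o1: d²=53 > ρ²=51 → inactive
o2: d²=113 > ρ²=51 → inactive
o3: d²=29 ≤ ρ²=51; F_rep = 5·(5,2)/29² = (0.0297,0.0119)
o4: d²=122 > ρ²=51 → inactive
F = F_att + ΣF_rep = (2.5297,2.5119)
p' = p + 1/8·F = (9.3162,-0.6860)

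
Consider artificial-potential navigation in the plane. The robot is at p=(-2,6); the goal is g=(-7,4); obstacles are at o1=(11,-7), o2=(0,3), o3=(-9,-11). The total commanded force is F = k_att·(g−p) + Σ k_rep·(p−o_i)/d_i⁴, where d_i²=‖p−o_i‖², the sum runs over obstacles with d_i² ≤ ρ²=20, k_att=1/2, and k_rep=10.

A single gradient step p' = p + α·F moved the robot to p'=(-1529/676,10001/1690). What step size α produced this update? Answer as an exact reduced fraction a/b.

F_att = 1/2·(g−p) = 1/2·(-5,-2) = (-2.5000,-1.0000)
o1: d²=338 > ρ²=20 → inactive
o2: d²=13 ≤ ρ²=20; F_rep = 10·(-2,3)/13² = (-0.1183,0.1775)
o3: d²=338 > ρ²=20 → inactive
F = F_att + ΣF_rep = (-2.6183,-0.8225)
Δp = p'−p = (-0.2618,-0.0822); α = Δx/Fx = (-177/676) / (-885/338) = 1/10
check: Δy/Fy = (-139/1690) / (-139/169) = 1/10 ✓

α = 1/10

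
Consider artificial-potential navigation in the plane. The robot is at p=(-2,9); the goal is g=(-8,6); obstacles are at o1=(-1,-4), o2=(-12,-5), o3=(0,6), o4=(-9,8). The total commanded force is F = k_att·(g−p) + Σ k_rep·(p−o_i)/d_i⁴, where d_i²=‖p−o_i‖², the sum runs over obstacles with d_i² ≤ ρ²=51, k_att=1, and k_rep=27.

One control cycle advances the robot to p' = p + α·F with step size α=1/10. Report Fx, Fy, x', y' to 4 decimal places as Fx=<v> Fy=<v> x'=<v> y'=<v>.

F_att = 1·(g−p) = 1·(-6,-3) = (-6.0000,-3.0000)
o1: d²=170 > ρ²=51 → inactive
o2: d²=296 > ρ²=51 → inactive
o3: d²=13 ≤ ρ²=51; F_rep = 27·(-2,3)/13² = (-0.3195,0.4793)
o4: d²=50 ≤ ρ²=51; F_rep = 27·(7,1)/50² = (0.0756,0.0108)
F = F_att + ΣF_rep = (-6.2439,-2.5099)
p' = p + 1/10·F = (-2.6244,8.7490)

Fx=-6.2439 Fy=-2.5099 x'=-2.6244 y'=8.7490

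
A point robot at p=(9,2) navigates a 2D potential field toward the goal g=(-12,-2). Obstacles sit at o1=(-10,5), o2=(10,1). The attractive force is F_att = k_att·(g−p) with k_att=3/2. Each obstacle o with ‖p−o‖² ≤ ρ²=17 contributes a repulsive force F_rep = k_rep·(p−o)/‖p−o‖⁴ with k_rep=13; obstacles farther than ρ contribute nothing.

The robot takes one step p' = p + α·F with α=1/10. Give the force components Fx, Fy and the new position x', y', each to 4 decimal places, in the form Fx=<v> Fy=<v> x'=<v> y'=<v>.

Fx=-34.7500 Fy=-2.7500 x'=5.5250 y'=1.7250

F_att = 3/2·(g−p) = 3/2·(-21,-4) = (-31.5000,-6.0000)
o1: d²=370 > ρ²=17 → inactive
o2: d²=2 ≤ ρ²=17; F_rep = 13·(-1,1)/2² = (-3.2500,3.2500)
F = F_att + ΣF_rep = (-34.7500,-2.7500)
p' = p + 1/10·F = (5.5250,1.7250)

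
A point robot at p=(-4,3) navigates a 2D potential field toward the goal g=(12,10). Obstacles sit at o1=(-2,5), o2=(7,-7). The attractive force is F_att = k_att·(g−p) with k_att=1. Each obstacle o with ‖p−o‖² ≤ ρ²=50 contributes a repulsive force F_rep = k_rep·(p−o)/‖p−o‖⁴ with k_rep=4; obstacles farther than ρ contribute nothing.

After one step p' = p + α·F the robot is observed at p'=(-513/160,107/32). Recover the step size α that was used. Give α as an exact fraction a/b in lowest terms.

F_att = 1·(g−p) = 1·(16,7) = (16.0000,7.0000)
o1: d²=8 ≤ ρ²=50; F_rep = 4·(-2,-2)/8² = (-0.1250,-0.1250)
o2: d²=221 > ρ²=50 → inactive
F = F_att + ΣF_rep = (15.8750,6.8750)
Δp = p'−p = (0.7937,0.3438); α = Δx/Fx = (127/160) / (127/8) = 1/20
check: Δy/Fy = (11/32) / (55/8) = 1/20 ✓

α = 1/20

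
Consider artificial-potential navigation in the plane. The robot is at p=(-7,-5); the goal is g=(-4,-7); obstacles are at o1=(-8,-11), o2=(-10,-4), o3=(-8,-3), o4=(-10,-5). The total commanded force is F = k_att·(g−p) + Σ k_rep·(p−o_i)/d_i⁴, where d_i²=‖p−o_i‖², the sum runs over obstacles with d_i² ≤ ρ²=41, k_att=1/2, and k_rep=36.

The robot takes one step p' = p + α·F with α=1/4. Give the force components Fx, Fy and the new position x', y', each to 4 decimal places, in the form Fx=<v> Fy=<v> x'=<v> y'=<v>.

F_att = 1/2·(g−p) = 1/2·(3,-2) = (1.5000,-1.0000)
o1: d²=37 ≤ ρ²=41; F_rep = 36·(1,6)/37² = (0.0263,0.1578)
o2: d²=10 ≤ ρ²=41; F_rep = 36·(3,-1)/10² = (1.0800,-0.3600)
o3: d²=5 ≤ ρ²=41; F_rep = 36·(1,-2)/5² = (1.4400,-2.8800)
o4: d²=9 ≤ ρ²=41; F_rep = 36·(3,0)/9² = (1.3333,0.0000)
F = F_att + ΣF_rep = (5.3796,-4.0822)
p' = p + 1/4·F = (-5.6551,-6.0206)

Fx=5.3796 Fy=-4.0822 x'=-5.6551 y'=-6.0206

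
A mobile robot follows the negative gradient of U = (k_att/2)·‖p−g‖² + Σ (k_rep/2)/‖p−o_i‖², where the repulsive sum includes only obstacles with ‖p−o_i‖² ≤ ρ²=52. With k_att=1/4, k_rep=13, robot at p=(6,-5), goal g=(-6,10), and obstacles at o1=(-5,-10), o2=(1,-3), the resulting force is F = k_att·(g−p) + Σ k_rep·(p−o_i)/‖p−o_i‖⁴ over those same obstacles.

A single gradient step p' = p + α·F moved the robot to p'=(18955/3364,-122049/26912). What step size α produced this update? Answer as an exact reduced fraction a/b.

α = 1/8

F_att = 1/4·(g−p) = 1/4·(-12,15) = (-3.0000,3.7500)
o1: d²=146 > ρ²=52 → inactive
o2: d²=29 ≤ ρ²=52; F_rep = 13·(5,-2)/29² = (0.0773,-0.0309)
F = F_att + ΣF_rep = (-2.9227,3.7191)
Δp = p'−p = (-0.3653,0.4649); α = Δx/Fx = (-1229/3364) / (-2458/841) = 1/8
check: Δy/Fy = (12511/26912) / (12511/3364) = 1/8 ✓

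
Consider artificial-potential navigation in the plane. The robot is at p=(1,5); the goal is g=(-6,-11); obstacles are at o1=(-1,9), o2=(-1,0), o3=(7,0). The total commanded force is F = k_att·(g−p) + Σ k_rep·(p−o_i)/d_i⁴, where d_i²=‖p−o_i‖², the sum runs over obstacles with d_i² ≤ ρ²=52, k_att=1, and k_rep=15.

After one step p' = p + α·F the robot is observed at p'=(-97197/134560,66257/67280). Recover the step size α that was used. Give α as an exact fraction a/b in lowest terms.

F_att = 1·(g−p) = 1·(-7,-16) = (-7.0000,-16.0000)
o1: d²=20 ≤ ρ²=52; F_rep = 15·(2,-4)/20² = (0.0750,-0.1500)
o2: d²=29 ≤ ρ²=52; F_rep = 15·(2,5)/29² = (0.0357,0.0892)
o3: d²=61 > ρ²=52 → inactive
F = F_att + ΣF_rep = (-6.8893,-16.0608)
Δp = p'−p = (-1.7223,-4.0152); α = Δx/Fx = (-231757/134560) / (-231757/33640) = 1/4
check: Δy/Fy = (-270143/67280) / (-270143/16820) = 1/4 ✓

α = 1/4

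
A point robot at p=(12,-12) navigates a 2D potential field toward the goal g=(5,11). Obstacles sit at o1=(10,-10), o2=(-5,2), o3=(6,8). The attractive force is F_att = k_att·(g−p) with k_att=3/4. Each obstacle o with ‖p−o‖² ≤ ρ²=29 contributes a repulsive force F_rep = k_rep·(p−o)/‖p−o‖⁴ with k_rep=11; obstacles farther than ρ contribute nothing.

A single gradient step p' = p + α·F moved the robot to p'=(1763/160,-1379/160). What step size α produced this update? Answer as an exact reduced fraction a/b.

α = 1/5

F_att = 3/4·(g−p) = 3/4·(-7,23) = (-5.2500,17.2500)
o1: d²=8 ≤ ρ²=29; F_rep = 11·(2,-2)/8² = (0.3438,-0.3438)
o2: d²=485 > ρ²=29 → inactive
o3: d²=436 > ρ²=29 → inactive
F = F_att + ΣF_rep = (-4.9062,16.9062)
Δp = p'−p = (-0.9812,3.3813); α = Δx/Fx = (-157/160) / (-157/32) = 1/5
check: Δy/Fy = (541/160) / (541/32) = 1/5 ✓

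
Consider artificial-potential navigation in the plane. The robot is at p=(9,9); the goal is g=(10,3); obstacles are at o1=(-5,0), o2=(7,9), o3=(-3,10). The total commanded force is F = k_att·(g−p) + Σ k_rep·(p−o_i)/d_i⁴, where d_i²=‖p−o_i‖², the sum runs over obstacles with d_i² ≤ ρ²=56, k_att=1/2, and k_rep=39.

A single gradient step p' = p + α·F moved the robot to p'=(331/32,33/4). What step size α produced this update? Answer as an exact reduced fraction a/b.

F_att = 1/2·(g−p) = 1/2·(1,-6) = (0.5000,-3.0000)
o1: d²=277 > ρ²=56 → inactive
o2: d²=4 ≤ ρ²=56; F_rep = 39·(2,0)/4² = (4.8750,0.0000)
o3: d²=145 > ρ²=56 → inactive
F = F_att + ΣF_rep = (5.3750,-3.0000)
Δp = p'−p = (1.3438,-0.7500); α = Δx/Fx = (43/32) / (43/8) = 1/4
check: Δy/Fy = (-3/4) / (-3) = 1/4 ✓

α = 1/4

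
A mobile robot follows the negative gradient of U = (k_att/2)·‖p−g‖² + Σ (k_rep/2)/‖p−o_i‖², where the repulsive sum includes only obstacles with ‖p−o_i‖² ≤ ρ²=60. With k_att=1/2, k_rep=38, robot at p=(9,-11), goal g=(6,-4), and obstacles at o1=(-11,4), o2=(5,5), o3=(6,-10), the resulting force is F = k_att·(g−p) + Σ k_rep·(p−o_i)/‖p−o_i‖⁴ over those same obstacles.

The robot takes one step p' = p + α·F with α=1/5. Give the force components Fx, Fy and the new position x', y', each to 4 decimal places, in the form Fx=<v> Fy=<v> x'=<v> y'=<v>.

F_att = 1/2·(g−p) = 1/2·(-3,7) = (-1.5000,3.5000)
o1: d²=625 > ρ²=60 → inactive
o2: d²=272 > ρ²=60 → inactive
o3: d²=10 ≤ ρ²=60; F_rep = 38·(3,-1)/10² = (1.1400,-0.3800)
F = F_att + ΣF_rep = (-0.3600,3.1200)
p' = p + 1/5·F = (8.9280,-10.3760)

Fx=-0.3600 Fy=3.1200 x'=8.9280 y'=-10.3760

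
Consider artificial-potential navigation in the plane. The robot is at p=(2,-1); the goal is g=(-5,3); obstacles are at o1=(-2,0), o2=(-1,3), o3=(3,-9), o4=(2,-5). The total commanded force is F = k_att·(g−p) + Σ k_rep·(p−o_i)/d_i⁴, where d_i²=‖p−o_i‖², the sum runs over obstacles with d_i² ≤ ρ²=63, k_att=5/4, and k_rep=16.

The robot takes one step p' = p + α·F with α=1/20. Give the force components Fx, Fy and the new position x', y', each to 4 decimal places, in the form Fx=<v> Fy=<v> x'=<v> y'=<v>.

F_att = 5/4·(g−p) = 5/4·(-7,4) = (-8.7500,5.0000)
o1: d²=17 ≤ ρ²=63; F_rep = 16·(4,-1)/17² = (0.2215,-0.0554)
o2: d²=25 ≤ ρ²=63; F_rep = 16·(3,-4)/25² = (0.0768,-0.1024)
o3: d²=65 > ρ²=63 → inactive
o4: d²=16 ≤ ρ²=63; F_rep = 16·(0,4)/16² = (0.0000,0.2500)
F = F_att + ΣF_rep = (-8.4517,5.0922)
p' = p + 1/20·F = (1.5774,-0.7454)

Fx=-8.4517 Fy=5.0922 x'=1.5774 y'=-0.7454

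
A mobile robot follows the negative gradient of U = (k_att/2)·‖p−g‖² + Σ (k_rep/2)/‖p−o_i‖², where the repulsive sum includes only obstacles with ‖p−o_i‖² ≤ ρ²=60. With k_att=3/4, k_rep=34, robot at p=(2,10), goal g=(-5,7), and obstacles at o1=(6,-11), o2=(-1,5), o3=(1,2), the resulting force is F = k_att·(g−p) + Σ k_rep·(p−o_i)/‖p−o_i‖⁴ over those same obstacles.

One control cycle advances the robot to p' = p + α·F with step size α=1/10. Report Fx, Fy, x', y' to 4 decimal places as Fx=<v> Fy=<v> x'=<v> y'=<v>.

F_att = 3/4·(g−p) = 3/4·(-7,-3) = (-5.2500,-2.2500)
o1: d²=457 > ρ²=60 → inactive
o2: d²=34 ≤ ρ²=60; F_rep = 34·(3,5)/34² = (0.0882,0.1471)
o3: d²=65 > ρ²=60 → inactive
F = F_att + ΣF_rep = (-5.1618,-2.1029)
p' = p + 1/10·F = (1.4838,9.7897)

Fx=-5.1618 Fy=-2.1029 x'=1.4838 y'=9.7897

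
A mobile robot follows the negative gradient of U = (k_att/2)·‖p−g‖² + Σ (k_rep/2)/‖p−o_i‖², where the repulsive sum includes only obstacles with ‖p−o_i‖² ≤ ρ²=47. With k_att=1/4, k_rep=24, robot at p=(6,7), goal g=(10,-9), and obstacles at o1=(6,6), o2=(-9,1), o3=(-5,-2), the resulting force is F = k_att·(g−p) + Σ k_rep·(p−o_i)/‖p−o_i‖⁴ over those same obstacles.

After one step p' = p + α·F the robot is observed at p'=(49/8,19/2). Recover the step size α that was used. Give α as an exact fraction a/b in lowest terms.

α = 1/8

F_att = 1/4·(g−p) = 1/4·(4,-16) = (1.0000,-4.0000)
o1: d²=1 ≤ ρ²=47; F_rep = 24·(0,1)/1² = (0.0000,24.0000)
o2: d²=261 > ρ²=47 → inactive
o3: d²=202 > ρ²=47 → inactive
F = F_att + ΣF_rep = (1.0000,20.0000)
Δp = p'−p = (0.1250,2.5000); α = Δx/Fx = (1/8) / (1) = 1/8
check: Δy/Fy = (5/2) / (20) = 1/8 ✓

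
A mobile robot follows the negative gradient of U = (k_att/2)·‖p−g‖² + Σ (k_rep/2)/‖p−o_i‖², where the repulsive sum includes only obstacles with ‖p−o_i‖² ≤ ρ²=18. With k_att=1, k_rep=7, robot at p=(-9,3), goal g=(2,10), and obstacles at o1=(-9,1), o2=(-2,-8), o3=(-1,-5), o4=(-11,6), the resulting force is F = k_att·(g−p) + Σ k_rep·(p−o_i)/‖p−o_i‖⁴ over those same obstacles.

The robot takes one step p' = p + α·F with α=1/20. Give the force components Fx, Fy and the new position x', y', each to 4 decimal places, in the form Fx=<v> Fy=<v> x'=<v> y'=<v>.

Fx=11.0828 Fy=7.7507 x'=-8.4459 y'=3.3875

F_att = 1·(g−p) = 1·(11,7) = (11.0000,7.0000)
o1: d²=4 ≤ ρ²=18; F_rep = 7·(0,2)/4² = (0.0000,0.8750)
o2: d²=170 > ρ²=18 → inactive
o3: d²=128 > ρ²=18 → inactive
o4: d²=13 ≤ ρ²=18; F_rep = 7·(2,-3)/13² = (0.0828,-0.1243)
F = F_att + ΣF_rep = (11.0828,7.7507)
p' = p + 1/20·F = (-8.4459,3.3875)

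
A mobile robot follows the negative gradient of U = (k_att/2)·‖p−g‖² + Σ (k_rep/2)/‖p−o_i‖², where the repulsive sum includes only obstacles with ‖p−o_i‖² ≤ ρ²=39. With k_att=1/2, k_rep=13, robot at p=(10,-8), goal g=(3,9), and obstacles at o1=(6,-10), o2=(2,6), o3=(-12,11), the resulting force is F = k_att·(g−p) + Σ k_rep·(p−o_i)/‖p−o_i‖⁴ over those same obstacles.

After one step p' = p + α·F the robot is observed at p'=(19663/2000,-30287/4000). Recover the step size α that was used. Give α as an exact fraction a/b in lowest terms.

F_att = 1/2·(g−p) = 1/2·(-7,17) = (-3.5000,8.5000)
o1: d²=20 ≤ ρ²=39; F_rep = 13·(4,2)/20² = (0.1300,0.0650)
o2: d²=260 > ρ²=39 → inactive
o3: d²=845 > ρ²=39 → inactive
F = F_att + ΣF_rep = (-3.3700,8.5650)
Δp = p'−p = (-0.1685,0.4283); α = Δx/Fx = (-337/2000) / (-337/100) = 1/20
check: Δy/Fy = (1713/4000) / (1713/200) = 1/20 ✓

α = 1/20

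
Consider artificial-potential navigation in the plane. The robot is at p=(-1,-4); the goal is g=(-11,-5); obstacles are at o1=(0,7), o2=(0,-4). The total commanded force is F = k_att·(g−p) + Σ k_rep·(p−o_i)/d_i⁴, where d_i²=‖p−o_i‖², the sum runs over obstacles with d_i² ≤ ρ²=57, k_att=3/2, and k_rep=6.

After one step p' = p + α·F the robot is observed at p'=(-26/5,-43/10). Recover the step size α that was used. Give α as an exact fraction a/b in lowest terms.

α = 1/5

F_att = 3/2·(g−p) = 3/2·(-10,-1) = (-15.0000,-1.5000)
o1: d²=122 > ρ²=57 → inactive
o2: d²=1 ≤ ρ²=57; F_rep = 6·(-1,0)/1² = (-6.0000,0.0000)
F = F_att + ΣF_rep = (-21.0000,-1.5000)
Δp = p'−p = (-4.2000,-0.3000); α = Δx/Fx = (-21/5) / (-21) = 1/5
check: Δy/Fy = (-3/10) / (-3/2) = 1/5 ✓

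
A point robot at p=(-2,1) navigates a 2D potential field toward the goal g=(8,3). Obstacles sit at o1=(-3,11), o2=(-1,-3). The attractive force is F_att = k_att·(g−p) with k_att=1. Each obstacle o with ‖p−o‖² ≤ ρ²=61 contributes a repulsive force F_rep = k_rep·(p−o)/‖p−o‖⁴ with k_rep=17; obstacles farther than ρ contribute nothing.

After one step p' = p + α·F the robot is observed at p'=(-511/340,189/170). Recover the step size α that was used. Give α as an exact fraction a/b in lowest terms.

F_att = 1·(g−p) = 1·(10,2) = (10.0000,2.0000)
o1: d²=101 > ρ²=61 → inactive
o2: d²=17 ≤ ρ²=61; F_rep = 17·(-1,4)/17² = (-0.0588,0.2353)
F = F_att + ΣF_rep = (9.9412,2.2353)
Δp = p'−p = (0.4971,0.1118); α = Δx/Fx = (169/340) / (169/17) = 1/20
check: Δy/Fy = (19/170) / (38/17) = 1/20 ✓

α = 1/20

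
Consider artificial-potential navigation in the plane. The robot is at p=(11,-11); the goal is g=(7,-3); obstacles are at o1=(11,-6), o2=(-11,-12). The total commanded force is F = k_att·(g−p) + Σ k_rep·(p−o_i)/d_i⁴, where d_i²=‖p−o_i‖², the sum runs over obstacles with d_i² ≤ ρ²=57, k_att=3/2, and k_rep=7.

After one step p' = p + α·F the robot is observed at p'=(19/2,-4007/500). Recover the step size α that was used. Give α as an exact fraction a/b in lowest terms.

α = 1/4

F_att = 3/2·(g−p) = 3/2·(-4,8) = (-6.0000,12.0000)
o1: d²=25 ≤ ρ²=57; F_rep = 7·(0,-5)/25² = (0.0000,-0.0560)
o2: d²=485 > ρ²=57 → inactive
F = F_att + ΣF_rep = (-6.0000,11.9440)
Δp = p'−p = (-1.5000,2.9860); α = Δx/Fx = (-3/2) / (-6) = 1/4
check: Δy/Fy = (1493/500) / (1493/125) = 1/4 ✓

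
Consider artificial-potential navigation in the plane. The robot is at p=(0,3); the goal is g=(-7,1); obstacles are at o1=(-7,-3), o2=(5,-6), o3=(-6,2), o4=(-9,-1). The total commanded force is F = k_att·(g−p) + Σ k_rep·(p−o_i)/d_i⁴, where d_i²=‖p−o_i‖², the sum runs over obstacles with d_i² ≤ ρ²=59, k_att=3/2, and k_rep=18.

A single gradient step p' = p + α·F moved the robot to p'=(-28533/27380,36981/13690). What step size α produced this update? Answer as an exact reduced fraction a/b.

F_att = 3/2·(g−p) = 3/2·(-7,-2) = (-10.5000,-3.0000)
o1: d²=85 > ρ²=59 → inactive
o2: d²=106 > ρ²=59 → inactive
o3: d²=37 ≤ ρ²=59; F_rep = 18·(6,1)/37² = (0.0789,0.0131)
o4: d²=97 > ρ²=59 → inactive
F = F_att + ΣF_rep = (-10.4211,-2.9869)
Δp = p'−p = (-1.0421,-0.2987); α = Δx/Fx = (-28533/27380) / (-28533/2738) = 1/10
check: Δy/Fy = (-4089/13690) / (-4089/1369) = 1/10 ✓

α = 1/10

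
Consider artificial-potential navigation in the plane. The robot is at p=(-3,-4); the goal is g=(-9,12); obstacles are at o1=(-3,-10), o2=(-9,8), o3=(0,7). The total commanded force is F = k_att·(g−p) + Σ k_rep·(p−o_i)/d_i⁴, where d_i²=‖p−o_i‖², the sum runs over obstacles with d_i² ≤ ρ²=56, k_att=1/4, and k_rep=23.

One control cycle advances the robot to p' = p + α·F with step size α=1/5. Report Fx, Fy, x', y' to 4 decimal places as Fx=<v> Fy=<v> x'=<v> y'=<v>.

F_att = 1/4·(g−p) = 1/4·(-6,16) = (-1.5000,4.0000)
o1: d²=36 ≤ ρ²=56; F_rep = 23·(0,6)/36² = (0.0000,0.1065)
o2: d²=180 > ρ²=56 → inactive
o3: d²=130 > ρ²=56 → inactive
F = F_att + ΣF_rep = (-1.5000,4.1065)
p' = p + 1/5·F = (-3.3000,-3.1787)

Fx=-1.5000 Fy=4.1065 x'=-3.3000 y'=-3.1787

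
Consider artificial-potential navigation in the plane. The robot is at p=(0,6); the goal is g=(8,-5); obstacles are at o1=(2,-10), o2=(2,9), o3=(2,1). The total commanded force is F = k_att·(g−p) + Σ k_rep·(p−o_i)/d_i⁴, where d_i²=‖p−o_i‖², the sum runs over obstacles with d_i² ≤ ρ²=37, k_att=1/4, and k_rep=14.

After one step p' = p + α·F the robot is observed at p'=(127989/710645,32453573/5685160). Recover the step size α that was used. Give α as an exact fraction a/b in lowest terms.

α = 1/10

F_att = 1/4·(g−p) = 1/4·(8,-11) = (2.0000,-2.7500)
o1: d²=260 > ρ²=37 → inactive
o2: d²=13 ≤ ρ²=37; F_rep = 14·(-2,-3)/13² = (-0.1657,-0.2485)
o3: d²=29 ≤ ρ²=37; F_rep = 14·(-2,5)/29² = (-0.0333,0.0832)
F = F_att + ΣF_rep = (1.8010,-2.9153)
Δp = p'−p = (0.1801,-0.2915); α = Δx/Fx = (127989/710645) / (255978/142129) = 1/10
check: Δy/Fy = (-1657387/5685160) / (-1657387/568516) = 1/10 ✓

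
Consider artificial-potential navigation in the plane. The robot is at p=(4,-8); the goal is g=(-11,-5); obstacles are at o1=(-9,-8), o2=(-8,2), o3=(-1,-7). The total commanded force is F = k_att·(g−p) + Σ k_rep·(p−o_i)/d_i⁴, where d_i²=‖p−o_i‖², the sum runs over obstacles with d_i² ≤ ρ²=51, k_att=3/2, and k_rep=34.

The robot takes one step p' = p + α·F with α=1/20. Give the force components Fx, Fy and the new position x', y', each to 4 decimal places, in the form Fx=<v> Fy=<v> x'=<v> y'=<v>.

Fx=-22.2485 Fy=4.4497 x'=2.8876 y'=-7.7775

F_att = 3/2·(g−p) = 3/2·(-15,3) = (-22.5000,4.5000)
o1: d²=169 > ρ²=51 → inactive
o2: d²=244 > ρ²=51 → inactive
o3: d²=26 ≤ ρ²=51; F_rep = 34·(5,-1)/26² = (0.2515,-0.0503)
F = F_att + ΣF_rep = (-22.2485,4.4497)
p' = p + 1/20·F = (2.8876,-7.7775)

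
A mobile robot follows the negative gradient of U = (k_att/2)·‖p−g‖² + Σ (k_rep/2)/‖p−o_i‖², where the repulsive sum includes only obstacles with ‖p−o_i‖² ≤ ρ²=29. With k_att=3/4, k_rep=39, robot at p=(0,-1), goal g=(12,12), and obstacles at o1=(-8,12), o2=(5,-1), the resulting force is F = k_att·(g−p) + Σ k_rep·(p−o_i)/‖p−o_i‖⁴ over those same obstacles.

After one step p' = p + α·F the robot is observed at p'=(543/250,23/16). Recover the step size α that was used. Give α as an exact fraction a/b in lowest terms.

α = 1/4

F_att = 3/4·(g−p) = 3/4·(12,13) = (9.0000,9.7500)
o1: d²=233 > ρ²=29 → inactive
o2: d²=25 ≤ ρ²=29; F_rep = 39·(-5,0)/25² = (-0.3120,0.0000)
F = F_att + ΣF_rep = (8.6880,9.7500)
Δp = p'−p = (2.1720,2.4375); α = Δx/Fx = (543/250) / (1086/125) = 1/4
check: Δy/Fy = (39/16) / (39/4) = 1/4 ✓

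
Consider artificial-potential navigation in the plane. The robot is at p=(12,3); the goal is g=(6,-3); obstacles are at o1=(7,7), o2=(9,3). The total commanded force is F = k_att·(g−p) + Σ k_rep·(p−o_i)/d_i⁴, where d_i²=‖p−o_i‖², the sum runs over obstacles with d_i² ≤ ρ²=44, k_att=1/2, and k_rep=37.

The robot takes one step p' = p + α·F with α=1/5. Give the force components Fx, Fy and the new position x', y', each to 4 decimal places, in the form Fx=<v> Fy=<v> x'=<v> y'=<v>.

Fx=-1.5196 Fy=-3.0880 x'=11.6961 y'=2.3824

F_att = 1/2·(g−p) = 1/2·(-6,-6) = (-3.0000,-3.0000)
o1: d²=41 ≤ ρ²=44; F_rep = 37·(5,-4)/41² = (0.1101,-0.0880)
o2: d²=9 ≤ ρ²=44; F_rep = 37·(3,0)/9² = (1.3704,0.0000)
F = F_att + ΣF_rep = (-1.5196,-3.0880)
p' = p + 1/5·F = (11.6961,2.3824)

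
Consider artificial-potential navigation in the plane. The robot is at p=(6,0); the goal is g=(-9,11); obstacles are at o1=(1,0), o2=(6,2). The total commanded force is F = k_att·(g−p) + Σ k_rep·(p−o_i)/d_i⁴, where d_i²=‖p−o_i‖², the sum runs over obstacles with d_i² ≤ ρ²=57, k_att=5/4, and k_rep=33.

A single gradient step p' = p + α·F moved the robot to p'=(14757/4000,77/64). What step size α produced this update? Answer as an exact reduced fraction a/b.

α = 1/8

F_att = 5/4·(g−p) = 5/4·(-15,11) = (-18.7500,13.7500)
o1: d²=25 ≤ ρ²=57; F_rep = 33·(5,0)/25² = (0.2640,0.0000)
o2: d²=4 ≤ ρ²=57; F_rep = 33·(0,-2)/4² = (0.0000,-4.1250)
F = F_att + ΣF_rep = (-18.4860,9.6250)
Δp = p'−p = (-2.3108,1.2031); α = Δx/Fx = (-9243/4000) / (-9243/500) = 1/8
check: Δy/Fy = (77/64) / (77/8) = 1/8 ✓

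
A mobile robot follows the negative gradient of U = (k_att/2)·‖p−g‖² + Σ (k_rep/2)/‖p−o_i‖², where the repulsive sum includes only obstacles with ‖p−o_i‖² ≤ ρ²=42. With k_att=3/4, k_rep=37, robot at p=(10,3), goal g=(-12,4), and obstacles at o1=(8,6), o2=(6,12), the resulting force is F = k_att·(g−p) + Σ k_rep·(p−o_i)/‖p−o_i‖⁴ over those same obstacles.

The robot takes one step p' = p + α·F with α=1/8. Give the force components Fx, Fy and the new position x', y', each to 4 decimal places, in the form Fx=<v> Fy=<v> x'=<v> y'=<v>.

F_att = 3/4·(g−p) = 3/4·(-22,1) = (-16.5000,0.7500)
o1: d²=13 ≤ ρ²=42; F_rep = 37·(2,-3)/13² = (0.4379,-0.6568)
o2: d²=97 > ρ²=42 → inactive
F = F_att + ΣF_rep = (-16.0621,0.0932)
p' = p + 1/8·F = (7.9922,3.0116)

Fx=-16.0621 Fy=0.0932 x'=7.9922 y'=3.0116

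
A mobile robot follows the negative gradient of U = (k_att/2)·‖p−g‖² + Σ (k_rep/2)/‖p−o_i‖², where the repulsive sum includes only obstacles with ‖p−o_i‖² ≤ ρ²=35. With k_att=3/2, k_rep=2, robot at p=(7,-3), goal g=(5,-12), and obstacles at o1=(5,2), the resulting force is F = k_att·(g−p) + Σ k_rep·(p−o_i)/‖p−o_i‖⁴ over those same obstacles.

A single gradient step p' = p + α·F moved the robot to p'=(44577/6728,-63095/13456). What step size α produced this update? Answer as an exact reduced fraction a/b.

F_att = 3/2·(g−p) = 3/2·(-2,-9) = (-3.0000,-13.5000)
o1: d²=29 ≤ ρ²=35; F_rep = 2·(2,-5)/29² = (0.0048,-0.0119)
F = F_att + ΣF_rep = (-2.9952,-13.5119)
Δp = p'−p = (-0.3744,-1.6890); α = Δx/Fx = (-2519/6728) / (-2519/841) = 1/8
check: Δy/Fy = (-22727/13456) / (-22727/1682) = 1/8 ✓

α = 1/8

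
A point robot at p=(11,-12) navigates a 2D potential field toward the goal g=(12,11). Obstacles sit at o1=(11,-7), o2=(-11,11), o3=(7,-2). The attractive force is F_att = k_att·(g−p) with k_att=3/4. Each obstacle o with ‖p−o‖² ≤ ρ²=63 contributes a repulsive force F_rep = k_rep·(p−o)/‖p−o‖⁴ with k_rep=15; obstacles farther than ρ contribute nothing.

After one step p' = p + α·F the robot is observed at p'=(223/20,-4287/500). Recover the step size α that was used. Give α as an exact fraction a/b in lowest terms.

F_att = 3/4·(g−p) = 3/4·(1,23) = (0.7500,17.2500)
o1: d²=25 ≤ ρ²=63; F_rep = 15·(0,-5)/25² = (0.0000,-0.1200)
o2: d²=1013 > ρ²=63 → inactive
o3: d²=116 > ρ²=63 → inactive
F = F_att + ΣF_rep = (0.7500,17.1300)
Δp = p'−p = (0.1500,3.4260); α = Δx/Fx = (3/20) / (3/4) = 1/5
check: Δy/Fy = (1713/500) / (1713/100) = 1/5 ✓

α = 1/5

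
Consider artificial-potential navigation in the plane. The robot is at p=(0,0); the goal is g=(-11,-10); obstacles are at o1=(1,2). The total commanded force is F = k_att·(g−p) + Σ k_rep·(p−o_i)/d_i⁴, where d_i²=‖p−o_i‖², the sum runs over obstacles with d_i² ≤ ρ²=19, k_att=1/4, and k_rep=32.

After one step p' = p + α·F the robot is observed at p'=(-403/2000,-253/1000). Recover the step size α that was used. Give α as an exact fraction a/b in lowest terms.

α = 1/20

F_att = 1/4·(g−p) = 1/4·(-11,-10) = (-2.7500,-2.5000)
o1: d²=5 ≤ ρ²=19; F_rep = 32·(-1,-2)/5² = (-1.2800,-2.5600)
F = F_att + ΣF_rep = (-4.0300,-5.0600)
Δp = p'−p = (-0.2015,-0.2530); α = Δx/Fx = (-403/2000) / (-403/100) = 1/20
check: Δy/Fy = (-253/1000) / (-253/50) = 1/20 ✓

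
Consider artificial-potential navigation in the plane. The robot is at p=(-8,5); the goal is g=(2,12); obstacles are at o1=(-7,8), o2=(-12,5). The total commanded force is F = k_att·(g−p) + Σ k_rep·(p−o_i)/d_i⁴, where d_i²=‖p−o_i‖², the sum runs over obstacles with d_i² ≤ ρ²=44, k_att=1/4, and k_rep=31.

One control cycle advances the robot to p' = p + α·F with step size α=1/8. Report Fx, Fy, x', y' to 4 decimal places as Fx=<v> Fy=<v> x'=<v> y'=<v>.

F_att = 1/4·(g−p) = 1/4·(10,7) = (2.5000,1.7500)
o1: d²=10 ≤ ρ²=44; F_rep = 31·(-1,-3)/10² = (-0.3100,-0.9300)
o2: d²=16 ≤ ρ²=44; F_rep = 31·(4,0)/16² = (0.4844,0.0000)
F = F_att + ΣF_rep = (2.6744,0.8200)
p' = p + 1/8·F = (-7.6657,5.1025)

Fx=2.6744 Fy=0.8200 x'=-7.6657 y'=5.1025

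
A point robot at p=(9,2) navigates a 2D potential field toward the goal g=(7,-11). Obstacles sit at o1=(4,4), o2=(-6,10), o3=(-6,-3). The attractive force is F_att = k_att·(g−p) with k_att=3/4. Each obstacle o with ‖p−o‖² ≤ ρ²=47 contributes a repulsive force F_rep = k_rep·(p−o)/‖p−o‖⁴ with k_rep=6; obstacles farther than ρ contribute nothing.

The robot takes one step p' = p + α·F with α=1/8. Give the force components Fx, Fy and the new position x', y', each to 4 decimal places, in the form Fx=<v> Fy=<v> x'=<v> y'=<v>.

Fx=-1.4643 Fy=-9.7643 x'=8.8170 y'=0.7795

F_att = 3/4·(g−p) = 3/4·(-2,-13) = (-1.5000,-9.7500)
o1: d²=29 ≤ ρ²=47; F_rep = 6·(5,-2)/29² = (0.0357,-0.0143)
o2: d²=289 > ρ²=47 → inactive
o3: d²=250 > ρ²=47 → inactive
F = F_att + ΣF_rep = (-1.4643,-9.7643)
p' = p + 1/8·F = (8.8170,0.7795)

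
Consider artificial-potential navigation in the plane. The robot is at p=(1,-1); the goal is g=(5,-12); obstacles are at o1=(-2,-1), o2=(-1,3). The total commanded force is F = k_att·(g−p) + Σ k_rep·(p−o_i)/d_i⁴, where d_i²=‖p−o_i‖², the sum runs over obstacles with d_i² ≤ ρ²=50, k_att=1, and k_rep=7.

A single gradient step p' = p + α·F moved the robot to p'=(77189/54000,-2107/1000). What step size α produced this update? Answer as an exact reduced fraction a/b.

F_att = 1·(g−p) = 1·(4,-11) = (4.0000,-11.0000)
o1: d²=9 ≤ ρ²=50; F_rep = 7·(3,0)/9² = (0.2593,0.0000)
o2: d²=20 ≤ ρ²=50; F_rep = 7·(2,-4)/20² = (0.0350,-0.0700)
F = F_att + ΣF_rep = (4.2943,-11.0700)
Δp = p'−p = (0.4294,-1.1070); α = Δx/Fx = (23189/54000) / (23189/5400) = 1/10
check: Δy/Fy = (-1107/1000) / (-1107/100) = 1/10 ✓

α = 1/10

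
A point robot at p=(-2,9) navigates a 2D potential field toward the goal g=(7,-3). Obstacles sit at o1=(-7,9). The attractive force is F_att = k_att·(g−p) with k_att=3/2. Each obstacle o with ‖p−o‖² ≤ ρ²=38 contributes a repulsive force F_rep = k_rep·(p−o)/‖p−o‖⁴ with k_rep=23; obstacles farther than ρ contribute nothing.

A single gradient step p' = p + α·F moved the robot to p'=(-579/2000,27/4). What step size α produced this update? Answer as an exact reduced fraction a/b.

α = 1/8

F_att = 3/2·(g−p) = 3/2·(9,-12) = (13.5000,-18.0000)
o1: d²=25 ≤ ρ²=38; F_rep = 23·(5,0)/25² = (0.1840,0.0000)
F = F_att + ΣF_rep = (13.6840,-18.0000)
Δp = p'−p = (1.7105,-2.2500); α = Δx/Fx = (3421/2000) / (3421/250) = 1/8
check: Δy/Fy = (-9/4) / (-18) = 1/8 ✓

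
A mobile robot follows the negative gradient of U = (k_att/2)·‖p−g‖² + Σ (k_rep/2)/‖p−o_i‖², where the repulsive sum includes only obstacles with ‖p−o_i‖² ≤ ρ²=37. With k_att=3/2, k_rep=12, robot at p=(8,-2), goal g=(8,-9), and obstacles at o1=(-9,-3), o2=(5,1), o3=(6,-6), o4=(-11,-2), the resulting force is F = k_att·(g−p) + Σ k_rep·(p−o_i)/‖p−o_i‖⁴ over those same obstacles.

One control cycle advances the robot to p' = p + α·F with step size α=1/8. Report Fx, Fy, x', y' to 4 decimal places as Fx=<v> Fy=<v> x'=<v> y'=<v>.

F_att = 3/2·(g−p) = 3/2·(0,-7) = (0.0000,-10.5000)
o1: d²=290 > ρ²=37 → inactive
o2: d²=18 ≤ ρ²=37; F_rep = 12·(3,-3)/18² = (0.1111,-0.1111)
o3: d²=20 ≤ ρ²=37; F_rep = 12·(2,4)/20² = (0.0600,0.1200)
o4: d²=361 > ρ²=37 → inactive
F = F_att + ΣF_rep = (0.1711,-10.4911)
p' = p + 1/8·F = (8.0214,-3.3114)

Fx=0.1711 Fy=-10.4911 x'=8.0214 y'=-3.3114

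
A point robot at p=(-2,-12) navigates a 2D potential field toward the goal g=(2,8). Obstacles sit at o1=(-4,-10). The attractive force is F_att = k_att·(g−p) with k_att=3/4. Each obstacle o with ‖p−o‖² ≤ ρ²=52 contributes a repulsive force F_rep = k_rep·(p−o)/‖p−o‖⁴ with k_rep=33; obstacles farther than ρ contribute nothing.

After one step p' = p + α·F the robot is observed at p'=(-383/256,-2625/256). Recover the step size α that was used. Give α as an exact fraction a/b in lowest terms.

F_att = 3/4·(g−p) = 3/4·(4,20) = (3.0000,15.0000)
o1: d²=8 ≤ ρ²=52; F_rep = 33·(2,-2)/8² = (1.0312,-1.0312)
F = F_att + ΣF_rep = (4.0312,13.9688)
Δp = p'−p = (0.5039,1.7461); α = Δx/Fx = (129/256) / (129/32) = 1/8
check: Δy/Fy = (447/256) / (447/32) = 1/8 ✓

α = 1/8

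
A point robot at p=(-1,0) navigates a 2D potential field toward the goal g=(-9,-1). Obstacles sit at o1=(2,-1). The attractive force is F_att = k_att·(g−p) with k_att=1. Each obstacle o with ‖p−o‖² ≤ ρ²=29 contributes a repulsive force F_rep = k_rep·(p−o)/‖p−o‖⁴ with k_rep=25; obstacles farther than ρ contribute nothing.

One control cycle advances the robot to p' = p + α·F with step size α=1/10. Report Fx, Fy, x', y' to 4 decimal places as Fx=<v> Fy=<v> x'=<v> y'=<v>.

Fx=-8.7500 Fy=-0.7500 x'=-1.8750 y'=-0.0750

F_att = 1·(g−p) = 1·(-8,-1) = (-8.0000,-1.0000)
o1: d²=10 ≤ ρ²=29; F_rep = 25·(-3,1)/10² = (-0.7500,0.2500)
F = F_att + ΣF_rep = (-8.7500,-0.7500)
p' = p + 1/10·F = (-1.8750,-0.0750)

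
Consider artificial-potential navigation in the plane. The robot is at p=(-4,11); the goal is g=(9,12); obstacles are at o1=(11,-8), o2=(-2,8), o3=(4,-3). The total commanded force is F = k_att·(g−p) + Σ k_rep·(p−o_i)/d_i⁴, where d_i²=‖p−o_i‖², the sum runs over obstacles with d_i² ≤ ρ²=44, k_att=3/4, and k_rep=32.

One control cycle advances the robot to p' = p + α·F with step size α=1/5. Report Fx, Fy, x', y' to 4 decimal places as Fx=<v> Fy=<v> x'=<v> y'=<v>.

F_att = 3/4·(g−p) = 3/4·(13,1) = (9.7500,0.7500)
o1: d²=586 > ρ²=44 → inactive
o2: d²=13 ≤ ρ²=44; F_rep = 32·(-2,3)/13² = (-0.3787,0.5680)
o3: d²=260 > ρ²=44 → inactive
F = F_att + ΣF_rep = (9.3713,1.3180)
p' = p + 1/5·F = (-2.1257,11.2636)

Fx=9.3713 Fy=1.3180 x'=-2.1257 y'=11.2636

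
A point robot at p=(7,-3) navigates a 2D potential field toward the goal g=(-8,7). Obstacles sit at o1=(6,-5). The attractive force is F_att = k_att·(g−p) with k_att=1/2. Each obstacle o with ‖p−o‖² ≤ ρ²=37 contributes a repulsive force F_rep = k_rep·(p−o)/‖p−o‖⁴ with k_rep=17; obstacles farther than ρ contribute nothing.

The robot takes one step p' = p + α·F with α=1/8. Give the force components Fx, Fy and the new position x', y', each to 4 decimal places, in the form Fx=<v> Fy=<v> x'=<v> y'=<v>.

F_att = 1/2·(g−p) = 1/2·(-15,10) = (-7.5000,5.0000)
o1: d²=5 ≤ ρ²=37; F_rep = 17·(1,2)/5² = (0.6800,1.3600)
F = F_att + ΣF_rep = (-6.8200,6.3600)
p' = p + 1/8·F = (6.1475,-2.2050)

Fx=-6.8200 Fy=6.3600 x'=6.1475 y'=-2.2050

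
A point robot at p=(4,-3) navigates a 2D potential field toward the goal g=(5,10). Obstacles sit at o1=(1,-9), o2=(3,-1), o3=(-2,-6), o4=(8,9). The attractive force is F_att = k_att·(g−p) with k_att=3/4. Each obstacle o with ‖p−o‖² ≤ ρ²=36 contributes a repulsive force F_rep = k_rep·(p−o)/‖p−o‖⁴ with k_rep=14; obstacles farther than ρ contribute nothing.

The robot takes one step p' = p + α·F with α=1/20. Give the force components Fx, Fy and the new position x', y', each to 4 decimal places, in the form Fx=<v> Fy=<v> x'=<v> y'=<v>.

F_att = 3/4·(g−p) = 3/4·(1,13) = (0.7500,9.7500)
o1: d²=45 > ρ²=36 → inactive
o2: d²=5 ≤ ρ²=36; F_rep = 14·(1,-2)/5² = (0.5600,-1.1200)
o3: d²=45 > ρ²=36 → inactive
o4: d²=160 > ρ²=36 → inactive
F = F_att + ΣF_rep = (1.3100,8.6300)
p' = p + 1/20·F = (4.0655,-2.5685)

Fx=1.3100 Fy=8.6300 x'=4.0655 y'=-2.5685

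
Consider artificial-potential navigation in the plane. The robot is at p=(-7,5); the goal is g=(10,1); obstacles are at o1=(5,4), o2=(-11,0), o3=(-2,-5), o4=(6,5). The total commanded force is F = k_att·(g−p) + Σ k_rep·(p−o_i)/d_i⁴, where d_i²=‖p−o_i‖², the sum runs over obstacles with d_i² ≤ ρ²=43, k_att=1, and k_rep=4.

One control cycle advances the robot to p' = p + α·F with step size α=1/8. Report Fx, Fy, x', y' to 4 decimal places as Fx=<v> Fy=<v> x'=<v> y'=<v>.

Fx=17.0095 Fy=-3.9881 x'=-4.8738 y'=4.5015

F_att = 1·(g−p) = 1·(17,-4) = (17.0000,-4.0000)
o1: d²=145 > ρ²=43 → inactive
o2: d²=41 ≤ ρ²=43; F_rep = 4·(4,5)/41² = (0.0095,0.0119)
o3: d²=125 > ρ²=43 → inactive
o4: d²=169 > ρ²=43 → inactive
F = F_att + ΣF_rep = (17.0095,-3.9881)
p' = p + 1/8·F = (-4.8738,4.5015)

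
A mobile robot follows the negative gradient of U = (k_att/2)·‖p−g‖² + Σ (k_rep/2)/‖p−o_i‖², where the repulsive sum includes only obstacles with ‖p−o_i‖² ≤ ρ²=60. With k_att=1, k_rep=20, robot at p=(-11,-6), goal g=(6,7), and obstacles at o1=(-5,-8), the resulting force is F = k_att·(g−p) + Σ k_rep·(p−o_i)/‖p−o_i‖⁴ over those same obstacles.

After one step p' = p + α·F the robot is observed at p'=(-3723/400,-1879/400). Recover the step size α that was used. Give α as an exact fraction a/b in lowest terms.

F_att = 1·(g−p) = 1·(17,13) = (17.0000,13.0000)
o1: d²=40 ≤ ρ²=60; F_rep = 20·(-6,2)/40² = (-0.0750,0.0250)
F = F_att + ΣF_rep = (16.9250,13.0250)
Δp = p'−p = (1.6925,1.3025); α = Δx/Fx = (677/400) / (677/40) = 1/10
check: Δy/Fy = (521/400) / (521/40) = 1/10 ✓

α = 1/10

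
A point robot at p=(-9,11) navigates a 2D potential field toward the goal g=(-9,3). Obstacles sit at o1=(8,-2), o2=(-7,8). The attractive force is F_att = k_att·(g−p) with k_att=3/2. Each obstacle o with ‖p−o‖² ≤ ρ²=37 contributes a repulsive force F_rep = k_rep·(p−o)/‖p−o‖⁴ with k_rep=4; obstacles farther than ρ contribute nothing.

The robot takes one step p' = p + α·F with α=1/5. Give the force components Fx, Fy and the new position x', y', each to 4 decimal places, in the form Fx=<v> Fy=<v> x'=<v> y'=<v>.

F_att = 3/2·(g−p) = 3/2·(0,-8) = (0.0000,-12.0000)
o1: d²=458 > ρ²=37 → inactive
o2: d²=13 ≤ ρ²=37; F_rep = 4·(-2,3)/13² = (-0.0473,0.0710)
F = F_att + ΣF_rep = (-0.0473,-11.9290)
p' = p + 1/5·F = (-9.0095,8.6142)

Fx=-0.0473 Fy=-11.9290 x'=-9.0095 y'=8.6142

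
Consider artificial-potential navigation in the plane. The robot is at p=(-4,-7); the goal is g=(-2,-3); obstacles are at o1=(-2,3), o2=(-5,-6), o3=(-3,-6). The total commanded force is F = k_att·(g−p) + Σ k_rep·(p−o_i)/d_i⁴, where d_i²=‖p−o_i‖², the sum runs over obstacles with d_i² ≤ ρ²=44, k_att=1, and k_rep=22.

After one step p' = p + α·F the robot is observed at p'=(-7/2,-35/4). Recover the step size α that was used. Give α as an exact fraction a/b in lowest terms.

α = 1/4

F_att = 1·(g−p) = 1·(2,4) = (2.0000,4.0000)
o1: d²=104 > ρ²=44 → inactive
o2: d²=2 ≤ ρ²=44; F_rep = 22·(1,-1)/2² = (5.5000,-5.5000)
o3: d²=2 ≤ ρ²=44; F_rep = 22·(-1,-1)/2² = (-5.5000,-5.5000)
F = F_att + ΣF_rep = (2.0000,-7.0000)
Δp = p'−p = (0.5000,-1.7500); α = Δx/Fx = (1/2) / (2) = 1/4
check: Δy/Fy = (-7/4) / (-7) = 1/4 ✓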